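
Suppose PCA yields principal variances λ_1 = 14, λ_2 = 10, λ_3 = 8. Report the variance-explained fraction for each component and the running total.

Step 1 — total variance = trace(Sigma) = Σ λ_i = 14 + 10 + 8 = 32.

Step 2 — fraction explained by component i = λ_i / Σ λ:
  PC1: 14/32 = 0.4375
  PC2: 10/32 = 0.3125
  PC3: 8/32 = 0.25

Step 3 — cumulative fraction after k components = (λ_1 + ... + λ_k) / Σ λ:
  k = 1: 14/32 = 0.4375
  k = 2: (14 + 10)/32 = 24/32 = 0.75
  k = 3: (14 + 10 + 8)/32 = 32/32 = 1

Summary (fraction, with percent):

explained: PC1 0.4375 (43.75%), PC2 0.3125 (31.25%), PC3 0.25 (25%);  cumulative: 0.4375, 0.75, 1


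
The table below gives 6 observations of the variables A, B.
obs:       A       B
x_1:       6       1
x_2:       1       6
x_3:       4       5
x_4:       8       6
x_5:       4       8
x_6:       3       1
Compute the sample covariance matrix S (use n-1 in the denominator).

Step 1 — column means:
  mean(A) = (6 + 1 + 4 + 8 + 4 + 3) / 6 = 26/6 = 4.3333
  mean(B) = (1 + 6 + 5 + 6 + 8 + 1) / 6 = 27/6 = 4.5

Step 2 — sample covariance S[i,j] = (1/(n-1)) · Σ_k (x_{k,i} - mean_i) · (x_{k,j} - mean_j), with n-1 = 5.
  S[A,A] = ((1.6667)·(1.6667) + (-3.3333)·(-3.3333) + (-0.3333)·(-0.3333) + (3.6667)·(3.6667) + (-0.3333)·(-0.3333) + (-1.3333)·(-1.3333)) / 5 = 29.3333/5 = 5.8667
  S[A,B] = ((1.6667)·(-3.5) + (-3.3333)·(1.5) + (-0.3333)·(0.5) + (3.6667)·(1.5) + (-0.3333)·(3.5) + (-1.3333)·(-3.5)) / 5 = -2/5 = -0.4
  S[B,B] = ((-3.5)·(-3.5) + (1.5)·(1.5) + (0.5)·(0.5) + (1.5)·(1.5) + (3.5)·(3.5) + (-3.5)·(-3.5)) / 5 = 41.5/5 = 8.3

S is symmetric (S[j,i] = S[i,j]). Assembling:

S = [[5.8667, -0.4],
 [-0.4, 8.3]]


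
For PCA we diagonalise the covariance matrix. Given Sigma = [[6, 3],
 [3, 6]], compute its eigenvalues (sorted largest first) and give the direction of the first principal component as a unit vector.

Step 1 — characteristic polynomial of 2×2 Sigma:
  det(Sigma - λI) = λ² - trace · λ + det = 0.
  trace = 6 + 6 = 12, det = 6·6 - (3)² = 27.
Step 2 — discriminant:
  Δ = trace² - 4·det = 144 - 108 = 36.
Step 3 — eigenvalues:
  λ = (trace ± √Δ)/2 = (12 ± 6)/2,
  λ_1 = 9,  λ_2 = 3.

Step 4 — unit eigenvector for λ_1: solve (Sigma - λ_1 I)v = 0. First row:
  (6 - 9)·v_x + (3)·v_y = 0, i.e. (-3)·v_x + (3)·v_y = 0,
  so v ∝ (b, λ_1 - a) = (3, 3) = u.
  ||u|| = √((3)² + (3)²) = √(18) ≈ 4.2426,
  v_1 = u/||u|| ≈ (0.7071, 0.7071) (||v_1|| = 1).

λ_1 = 9,  λ_2 = 3;  v_1 ≈ (0.7071, 0.7071)


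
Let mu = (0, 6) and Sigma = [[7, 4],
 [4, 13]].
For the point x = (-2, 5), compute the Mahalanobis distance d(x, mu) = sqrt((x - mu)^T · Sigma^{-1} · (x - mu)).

Step 1 — centre the observation: (x - mu) = (-2, -1).

Step 2 — invert Sigma. det(Sigma) = 7·13 - (4)² = 75.
  Sigma^{-1} = (1/det) · [[d, -b], [-b, a]] = [[0.1733, -0.0533],
 [-0.0533, 0.0933]].

Step 3 — form the quadratic (x - mu)^T · Sigma^{-1} · (x - mu):
  Sigma^{-1} · (x - mu) = (-0.2933, 0.0133).
  (x - mu)^T · [Sigma^{-1} · (x - mu)] = (-2)·(-0.2933) + (-1)·(0.0133) = 0.5733.

Step 4 — take square root: d = √(0.5733) ≈ 0.7572.

d(x, mu) = √(0.5733) ≈ 0.7572


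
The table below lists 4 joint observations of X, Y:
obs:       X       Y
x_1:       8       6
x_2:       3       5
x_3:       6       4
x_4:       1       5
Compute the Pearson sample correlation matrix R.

Step 1 — column means:
  mean(X) = (8 + 3 + 6 + 1) / 4 = 18/4 = 4.5
  mean(Y) = (6 + 5 + 4 + 5) / 4 = 20/4 = 5

Step 2 — sample variances and covariances s[i,j] = (1/(n-1)) · Σ_k (x_{k,i} - mean_i) · (x_{k,j} - mean_j), with n-1 = 3:
  s[X,X] = ((3.5)·(3.5) + (-1.5)·(-1.5) + (1.5)·(1.5) + (-3.5)·(-3.5)) / 3 = 29/3 = 9.6667
  s[X,Y] = ((3.5)·(1) + (-1.5)·(0) + (1.5)·(-1) + (-3.5)·(0)) / 3 = 2/3 = 0.6667
  s[Y,Y] = ((1)·(1) + (0)·(0) + (-1)·(-1) + (0)·(0)) / 3 = 2/3 = 0.6667
  Sample standard deviations s_i = √(s[i,i]):
  s(X) = √(9.6667) = 3.1091
  s(Y) = √(0.6667) = 0.8165

Step 3 — r_{ij} = s_{ij} / (s_i · s_j):
  r[X,X] = 1 (diagonal).
  r[X,Y] = 0.6667 / (3.1091 · 0.8165) = 0.6667 / 2.5386 = 0.2626
  r[Y,Y] = 1 (diagonal).

R is symmetric with unit diagonal. Assembling:

R = [[1, 0.2626],
 [0.2626, 1]]


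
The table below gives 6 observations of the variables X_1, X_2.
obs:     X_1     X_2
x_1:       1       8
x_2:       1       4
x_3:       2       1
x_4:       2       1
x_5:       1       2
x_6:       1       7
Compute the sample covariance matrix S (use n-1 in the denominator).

Step 1 — column means:
  mean(X_1) = (1 + 1 + 2 + 2 + 1 + 1) / 6 = 8/6 = 1.3333
  mean(X_2) = (8 + 4 + 1 + 1 + 2 + 7) / 6 = 23/6 = 3.8333

Step 2 — sample covariance S[i,j] = (1/(n-1)) · Σ_k (x_{k,i} - mean_i) · (x_{k,j} - mean_j), with n-1 = 5.
  S[X_1,X_1] = ((-0.3333)·(-0.3333) + (-0.3333)·(-0.3333) + (0.6667)·(0.6667) + (0.6667)·(0.6667) + (-0.3333)·(-0.3333) + (-0.3333)·(-0.3333)) / 5 = 1.3333/5 = 0.2667
  S[X_1,X_2] = ((-0.3333)·(4.1667) + (-0.3333)·(0.1667) + (0.6667)·(-2.8333) + (0.6667)·(-2.8333) + (-0.3333)·(-1.8333) + (-0.3333)·(3.1667)) / 5 = -5.6667/5 = -1.1333
  S[X_2,X_2] = ((4.1667)·(4.1667) + (0.1667)·(0.1667) + (-2.8333)·(-2.8333) + (-2.8333)·(-2.8333) + (-1.8333)·(-1.8333) + (3.1667)·(3.1667)) / 5 = 46.8333/5 = 9.3667

S is symmetric (S[j,i] = S[i,j]). Assembling:

S = [[0.2667, -1.1333],
 [-1.1333, 9.3667]]


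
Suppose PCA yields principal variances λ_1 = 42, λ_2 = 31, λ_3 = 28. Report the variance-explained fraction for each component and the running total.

Step 1 — total variance = trace(Sigma) = Σ λ_i = 42 + 31 + 28 = 101.

Step 2 — fraction explained by component i = λ_i / Σ λ:
  PC1: 42/101 = 0.4158
  PC2: 31/101 = 0.3069
  PC3: 28/101 = 0.2772

Step 3 — cumulative fraction after k components = (λ_1 + ... + λ_k) / Σ λ:
  k = 1: 42/101 = 0.4158
  k = 2: (42 + 31)/101 = 73/101 = 0.7228
  k = 3: (42 + 31 + 28)/101 = 101/101 = 1

Summary (fraction, with percent):

explained: PC1 0.4158 (41.58%), PC2 0.3069 (30.69%), PC3 0.2772 (27.72%);  cumulative: 0.4158, 0.7228, 1


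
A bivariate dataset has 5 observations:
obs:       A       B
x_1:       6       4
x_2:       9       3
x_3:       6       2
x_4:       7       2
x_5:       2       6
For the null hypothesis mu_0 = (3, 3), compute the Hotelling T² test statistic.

Step 1 — sample mean vector:
  mean(A) = (6 + 9 + 6 + 7 + 2) / 5 = 30/5 = 6
  mean(B) = (4 + 3 + 2 + 2 + 6) / 5 = 17/5 = 3.4
  x̄ = (6, 3.4),  deviation x̄ - mu_0 = (6, 3.4) - (3, 3) = (3, 0.4).

Step 2 — sample covariance matrix, S[i,j] = (1/(n-1)) · Σ_k (x_{k,i} - mean_i) · (x_{k,j} - mean_j), divisor n-1 = 4:
  S[A,A] = ((0)·(0) + (3)·(3) + (0)·(0) + (1)·(1) + (-4)·(-4)) / 4 = 26/4 = 6.5
  S[A,B] = ((0)·(0.6) + (3)·(-0.4) + (0)·(-1.4) + (1)·(-1.4) + (-4)·(2.6)) / 4 = -13/4 = -3.25
  S[B,B] = ((0.6)·(0.6) + (-0.4)·(-0.4) + (-1.4)·(-1.4) + (-1.4)·(-1.4) + (2.6)·(2.6)) / 4 = 11.2/4 = 2.8
  S = [[6.5, -3.25],
 [-3.25, 2.8]].

Step 3 — invert S. det(S) = 6.5·2.8 - (-3.25)² = 7.6375.
  S^{-1} = (1/det) · [[d, -b], [-b, a]] = [[0.3666, 0.4255],
 [0.4255, 0.8511]].

Step 4 — quadratic form (x̄ - mu_0)^T · S^{-1} · (x̄ - mu_0):
  S^{-1} · (x̄ - mu_0) = (1.27, 1.617),
  (x̄ - mu_0)^T · [...] = (3)·(1.27) + (0.4)·(1.617) = 4.457.

Step 5 — scale by n: T² = 5 · 4.457 = 22.2848.

T² ≈ 22.2848


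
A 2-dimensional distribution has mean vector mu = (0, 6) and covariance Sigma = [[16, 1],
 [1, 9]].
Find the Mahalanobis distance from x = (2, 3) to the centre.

Step 1 — centre the observation: (x - mu) = (2, -3).

Step 2 — invert Sigma. det(Sigma) = 16·9 - (1)² = 143.
  Sigma^{-1} = (1/det) · [[d, -b], [-b, a]] = [[0.0629, -0.007],
 [-0.007, 0.1119]].

Step 3 — form the quadratic (x - mu)^T · Sigma^{-1} · (x - mu):
  Sigma^{-1} · (x - mu) = (0.1469, -0.3497).
  (x - mu)^T · [Sigma^{-1} · (x - mu)] = (2)·(0.1469) + (-3)·(-0.3497) = 1.3427.

Step 4 — take square root: d = √(1.3427) ≈ 1.1587.

d(x, mu) = √(1.3427) ≈ 1.1587


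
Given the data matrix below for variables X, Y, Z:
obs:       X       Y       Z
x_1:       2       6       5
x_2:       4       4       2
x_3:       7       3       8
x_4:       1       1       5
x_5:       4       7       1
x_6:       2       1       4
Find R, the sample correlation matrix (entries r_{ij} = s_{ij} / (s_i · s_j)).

Step 1 — column means:
  mean(X) = (2 + 4 + 7 + 1 + 4 + 2) / 6 = 20/6 = 3.3333
  mean(Y) = (6 + 4 + 3 + 1 + 7 + 1) / 6 = 22/6 = 3.6667
  mean(Z) = (5 + 2 + 8 + 5 + 1 + 4) / 6 = 25/6 = 4.1667

Step 2 — sample variances and covariances s[i,j] = (1/(n-1)) · Σ_k (x_{k,i} - mean_i) · (x_{k,j} - mean_j), with n-1 = 5:
  s[X,X] = ((-1.3333)·(-1.3333) + (0.6667)·(0.6667) + (3.6667)·(3.6667) + (-2.3333)·(-2.3333) + (0.6667)·(0.6667) + (-1.3333)·(-1.3333)) / 5 = 23.3333/5 = 4.6667
  s[X,Y] = ((-1.3333)·(2.3333) + (0.6667)·(0.3333) + (3.6667)·(-0.6667) + (-2.3333)·(-2.6667) + (0.6667)·(3.3333) + (-1.3333)·(-2.6667)) / 5 = 6.6667/5 = 1.3333
  s[X,Z] = ((-1.3333)·(0.8333) + (0.6667)·(-2.1667) + (3.6667)·(3.8333) + (-2.3333)·(0.8333) + (0.6667)·(-3.1667) + (-1.3333)·(-0.1667)) / 5 = 7.6667/5 = 1.5333
  s[Y,Y] = ((2.3333)·(2.3333) + (0.3333)·(0.3333) + (-0.6667)·(-0.6667) + (-2.6667)·(-2.6667) + (3.3333)·(3.3333) + (-2.6667)·(-2.6667)) / 5 = 31.3333/5 = 6.2667
  s[Y,Z] = ((2.3333)·(0.8333) + (0.3333)·(-2.1667) + (-0.6667)·(3.8333) + (-2.6667)·(0.8333) + (3.3333)·(-3.1667) + (-2.6667)·(-0.1667)) / 5 = -13.6667/5 = -2.7333
  s[Z,Z] = ((0.8333)·(0.8333) + (-2.1667)·(-2.1667) + (3.8333)·(3.8333) + (0.8333)·(0.8333) + (-3.1667)·(-3.1667) + (-0.1667)·(-0.1667)) / 5 = 30.8333/5 = 6.1667
  Sample standard deviations s_i = √(s[i,i]):
  s(X) = √(4.6667) = 2.1602
  s(Y) = √(6.2667) = 2.5033
  s(Z) = √(6.1667) = 2.4833

Step 3 — r_{ij} = s_{ij} / (s_i · s_j):
  r[X,X] = 1 (diagonal).
  r[X,Y] = 1.3333 / (2.1602 · 2.5033) = 1.3333 / 5.4078 = 0.2466
  r[X,Z] = 1.5333 / (2.1602 · 2.4833) = 1.5333 / 5.3645 = 0.2858
  r[Y,Y] = 1 (diagonal).
  r[Y,Z] = -2.7333 / (2.5033 · 2.4833) = -2.7333 / 6.2165 = -0.4397
  r[Z,Z] = 1 (diagonal).

R is symmetric with unit diagonal. Assembling:

R = [[1, 0.2466, 0.2858],
 [0.2466, 1, -0.4397],
 [0.2858, -0.4397, 1]]


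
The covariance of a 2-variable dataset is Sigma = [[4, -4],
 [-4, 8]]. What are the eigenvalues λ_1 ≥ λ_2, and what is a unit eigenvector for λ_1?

Step 1 — characteristic polynomial of 2×2 Sigma:
  det(Sigma - λI) = λ² - trace · λ + det = 0.
  trace = 4 + 8 = 12, det = 4·8 - (-4)² = 16.
Step 2 — discriminant:
  Δ = trace² - 4·det = 144 - 64 = 80.
Step 3 — eigenvalues:
  λ = (trace ± √Δ)/2 = (12 ± 8.9443)/2,
  λ_1 = 10.4721,  λ_2 = 1.5279.

Step 4 — unit eigenvector for λ_1: solve (Sigma - λ_1 I)v = 0. First row:
  (4 - 10.4721)·v_x + (-4)·v_y = 0, i.e. (-6.4721)·v_x + (-4)·v_y = 0,
  so v ∝ (b, λ_1 - a) = (-4, 6.4721); multiply by -1 so the first entry is positive: u = (4, -6.4721).
  ||u|| = √((4)² + (-6.4721)²) = √(57.8885) ≈ 7.6085,
  v_1 = u/||u|| ≈ (0.5257, -0.8507) (||v_1|| = 1).

λ_1 = 10.4721,  λ_2 = 1.5279;  v_1 ≈ (0.5257, -0.8507)


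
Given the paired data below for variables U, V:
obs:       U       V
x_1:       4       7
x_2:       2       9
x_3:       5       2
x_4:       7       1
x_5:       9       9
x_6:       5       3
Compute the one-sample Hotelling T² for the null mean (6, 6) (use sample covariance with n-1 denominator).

Step 1 — sample mean vector:
  mean(U) = (4 + 2 + 5 + 7 + 9 + 5) / 6 = 32/6 = 5.3333
  mean(V) = (7 + 9 + 2 + 1 + 9 + 3) / 6 = 31/6 = 5.1667
  x̄ = (5.3333, 5.1667),  deviation x̄ - mu_0 = (5.3333, 5.1667) - (6, 6) = (-0.6667, -0.8333).

Step 2 — sample covariance matrix, S[i,j] = (1/(n-1)) · Σ_k (x_{k,i} - mean_i) · (x_{k,j} - mean_j), divisor n-1 = 5:
  S[U,U] = ((-1.3333)·(-1.3333) + (-3.3333)·(-3.3333) + (-0.3333)·(-0.3333) + (1.6667)·(1.6667) + (3.6667)·(3.6667) + (-0.3333)·(-0.3333)) / 5 = 29.3333/5 = 5.8667
  S[U,V] = ((-1.3333)·(1.8333) + (-3.3333)·(3.8333) + (-0.3333)·(-3.1667) + (1.6667)·(-4.1667) + (3.6667)·(3.8333) + (-0.3333)·(-2.1667)) / 5 = -6.3333/5 = -1.2667
  S[V,V] = ((1.8333)·(1.8333) + (3.8333)·(3.8333) + (-3.1667)·(-3.1667) + (-4.1667)·(-4.1667) + (3.8333)·(3.8333) + (-2.1667)·(-2.1667)) / 5 = 64.8333/5 = 12.9667
  S = [[5.8667, -1.2667],
 [-1.2667, 12.9667]].

Step 3 — invert S. det(S) = 5.8667·12.9667 - (-1.2667)² = 74.4667.
  S^{-1} = (1/det) · [[d, -b], [-b, a]] = [[0.1741, 0.017],
 [0.017, 0.0788]].

Step 4 — quadratic form (x̄ - mu_0)^T · S^{-1} · (x̄ - mu_0):
  S^{-1} · (x̄ - mu_0) = (-0.1303, -0.077),
  (x̄ - mu_0)^T · [...] = (-0.6667)·(-0.1303) + (-0.8333)·(-0.077) = 0.151.

Step 5 — scale by n: T² = 6 · 0.151 = 0.906.

T² ≈ 0.906


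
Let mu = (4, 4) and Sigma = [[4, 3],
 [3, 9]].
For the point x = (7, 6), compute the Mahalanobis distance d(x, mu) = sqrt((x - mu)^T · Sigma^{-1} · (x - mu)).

Step 1 — centre the observation: (x - mu) = (3, 2).

Step 2 — invert Sigma. det(Sigma) = 4·9 - (3)² = 27.
  Sigma^{-1} = (1/det) · [[d, -b], [-b, a]] = [[0.3333, -0.1111],
 [-0.1111, 0.1481]].

Step 3 — form the quadratic (x - mu)^T · Sigma^{-1} · (x - mu):
  Sigma^{-1} · (x - mu) = (0.7778, -0.037).
  (x - mu)^T · [Sigma^{-1} · (x - mu)] = (3)·(0.7778) + (2)·(-0.037) = 2.2593.

Step 4 — take square root: d = √(2.2593) ≈ 1.5031.

d(x, mu) = √(2.2593) ≈ 1.5031


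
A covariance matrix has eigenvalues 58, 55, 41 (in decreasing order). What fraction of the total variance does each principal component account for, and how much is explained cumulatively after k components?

Step 1 — total variance = trace(Sigma) = Σ λ_i = 58 + 55 + 41 = 154.

Step 2 — fraction explained by component i = λ_i / Σ λ:
  PC1: 58/154 = 0.3766
  PC2: 55/154 = 0.3571
  PC3: 41/154 = 0.2662

Step 3 — cumulative fraction after k components = (λ_1 + ... + λ_k) / Σ λ:
  k = 1: 58/154 = 0.3766
  k = 2: (58 + 55)/154 = 113/154 = 0.7338
  k = 3: (58 + 55 + 41)/154 = 154/154 = 1

Summary (fraction, with percent):

explained: PC1 0.3766 (37.66%), PC2 0.3571 (35.71%), PC3 0.2662 (26.62%);  cumulative: 0.3766, 0.7338, 1


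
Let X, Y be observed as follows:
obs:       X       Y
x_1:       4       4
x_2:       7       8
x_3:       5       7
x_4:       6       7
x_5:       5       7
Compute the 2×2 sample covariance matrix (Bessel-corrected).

Step 1 — column means:
  mean(X) = (4 + 7 + 5 + 6 + 5) / 5 = 27/5 = 5.4
  mean(Y) = (4 + 8 + 7 + 7 + 7) / 5 = 33/5 = 6.6

Step 2 — sample covariance S[i,j] = (1/(n-1)) · Σ_k (x_{k,i} - mean_i) · (x_{k,j} - mean_j), with n-1 = 4.
  S[X,X] = ((-1.4)·(-1.4) + (1.6)·(1.6) + (-0.4)·(-0.4) + (0.6)·(0.6) + (-0.4)·(-0.4)) / 4 = 5.2/4 = 1.3
  S[X,Y] = ((-1.4)·(-2.6) + (1.6)·(1.4) + (-0.4)·(0.4) + (0.6)·(0.4) + (-0.4)·(0.4)) / 4 = 5.8/4 = 1.45
  S[Y,Y] = ((-2.6)·(-2.6) + (1.4)·(1.4) + (0.4)·(0.4) + (0.4)·(0.4) + (0.4)·(0.4)) / 4 = 9.2/4 = 2.3

S is symmetric (S[j,i] = S[i,j]). Assembling:

S = [[1.3, 1.45],
 [1.45, 2.3]]


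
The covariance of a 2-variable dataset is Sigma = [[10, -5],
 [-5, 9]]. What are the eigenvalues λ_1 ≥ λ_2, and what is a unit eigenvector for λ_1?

Step 1 — characteristic polynomial of 2×2 Sigma:
  det(Sigma - λI) = λ² - trace · λ + det = 0.
  trace = 10 + 9 = 19, det = 10·9 - (-5)² = 65.
Step 2 — discriminant:
  Δ = trace² - 4·det = 361 - 260 = 101.
Step 3 — eigenvalues:
  λ = (trace ± √Δ)/2 = (19 ± 10.0499)/2,
  λ_1 = 14.5249,  λ_2 = 4.4751.

Step 4 — unit eigenvector for λ_1: solve (Sigma - λ_1 I)v = 0. First row:
  (10 - 14.5249)·v_x + (-5)·v_y = 0, i.e. (-4.5249)·v_x + (-5)·v_y = 0,
  so v ∝ (b, λ_1 - a) = (-5, 4.5249); multiply by -1 so the first entry is positive: u = (5, -4.5249).
  ||u|| = √((5)² + (-4.5249)²) = √(45.4751) ≈ 6.7435,
  v_1 = u/||u|| ≈ (0.7415, -0.671) (||v_1|| = 1).

λ_1 = 14.5249,  λ_2 = 4.4751;  v_1 ≈ (0.7415, -0.671)


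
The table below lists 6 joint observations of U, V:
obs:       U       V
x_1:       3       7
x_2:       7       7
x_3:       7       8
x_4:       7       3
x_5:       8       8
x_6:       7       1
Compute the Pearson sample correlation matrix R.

Step 1 — column means:
  mean(U) = (3 + 7 + 7 + 7 + 8 + 7) / 6 = 39/6 = 6.5
  mean(V) = (7 + 7 + 8 + 3 + 8 + 1) / 6 = 34/6 = 5.6667

Step 2 — sample variances and covariances s[i,j] = (1/(n-1)) · Σ_k (x_{k,i} - mean_i) · (x_{k,j} - mean_j), with n-1 = 5:
  s[U,U] = ((-3.5)·(-3.5) + (0.5)·(0.5) + (0.5)·(0.5) + (0.5)·(0.5) + (1.5)·(1.5) + (0.5)·(0.5)) / 5 = 15.5/5 = 3.1
  s[U,V] = ((-3.5)·(1.3333) + (0.5)·(1.3333) + (0.5)·(2.3333) + (0.5)·(-2.6667) + (1.5)·(2.3333) + (0.5)·(-4.6667)) / 5 = -3/5 = -0.6
  s[V,V] = ((1.3333)·(1.3333) + (1.3333)·(1.3333) + (2.3333)·(2.3333) + (-2.6667)·(-2.6667) + (2.3333)·(2.3333) + (-4.6667)·(-4.6667)) / 5 = 43.3333/5 = 8.6667
  Sample standard deviations s_i = √(s[i,i]):
  s(U) = √(3.1) = 1.7607
  s(V) = √(8.6667) = 2.9439

Step 3 — r_{ij} = s_{ij} / (s_i · s_j):
  r[U,U] = 1 (diagonal).
  r[U,V] = -0.6 / (1.7607 · 2.9439) = -0.6 / 5.1833 = -0.1158
  r[V,V] = 1 (diagonal).

R is symmetric with unit diagonal. Assembling:

R = [[1, -0.1158],
 [-0.1158, 1]]


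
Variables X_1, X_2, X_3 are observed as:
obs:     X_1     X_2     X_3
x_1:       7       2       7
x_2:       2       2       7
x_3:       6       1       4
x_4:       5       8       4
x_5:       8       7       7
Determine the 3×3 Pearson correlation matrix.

Step 1 — column means:
  mean(X_1) = (7 + 2 + 6 + 5 + 8) / 5 = 28/5 = 5.6
  mean(X_2) = (2 + 2 + 1 + 8 + 7) / 5 = 20/5 = 4
  mean(X_3) = (7 + 7 + 4 + 4 + 7) / 5 = 29/5 = 5.8

Step 2 — sample variances and covariances s[i,j] = (1/(n-1)) · Σ_k (x_{k,i} - mean_i) · (x_{k,j} - mean_j), with n-1 = 4:
  s[X_1,X_1] = ((1.4)·(1.4) + (-3.6)·(-3.6) + (0.4)·(0.4) + (-0.6)·(-0.6) + (2.4)·(2.4)) / 4 = 21.2/4 = 5.3
  s[X_1,X_2] = ((1.4)·(-2) + (-3.6)·(-2) + (0.4)·(-3) + (-0.6)·(4) + (2.4)·(3)) / 4 = 8/4 = 2
  s[X_1,X_3] = ((1.4)·(1.2) + (-3.6)·(1.2) + (0.4)·(-1.8) + (-0.6)·(-1.8) + (2.4)·(1.2)) / 4 = 0.6/4 = 0.15
  s[X_2,X_2] = ((-2)·(-2) + (-2)·(-2) + (-3)·(-3) + (4)·(4) + (3)·(3)) / 4 = 42/4 = 10.5
  s[X_2,X_3] = ((-2)·(1.2) + (-2)·(1.2) + (-3)·(-1.8) + (4)·(-1.8) + (3)·(1.2)) / 4 = -3/4 = -0.75
  s[X_3,X_3] = ((1.2)·(1.2) + (1.2)·(1.2) + (-1.8)·(-1.8) + (-1.8)·(-1.8) + (1.2)·(1.2)) / 4 = 10.8/4 = 2.7
  Sample standard deviations s_i = √(s[i,i]):
  s(X_1) = √(5.3) = 2.3022
  s(X_2) = √(10.5) = 3.2404
  s(X_3) = √(2.7) = 1.6432

Step 3 — r_{ij} = s_{ij} / (s_i · s_j):
  r[X_1,X_1] = 1 (diagonal).
  r[X_1,X_2] = 2 / (2.3022 · 3.2404) = 2 / 7.4599 = 0.2681
  r[X_1,X_3] = 0.15 / (2.3022 · 1.6432) = 0.15 / 3.7829 = 0.0397
  r[X_2,X_2] = 1 (diagonal).
  r[X_2,X_3] = -0.75 / (3.2404 · 1.6432) = -0.75 / 5.3245 = -0.1409
  r[X_3,X_3] = 1 (diagonal).

R is symmetric with unit diagonal. Assembling:

R = [[1, 0.2681, 0.0397],
 [0.2681, 1, -0.1409],
 [0.0397, -0.1409, 1]]


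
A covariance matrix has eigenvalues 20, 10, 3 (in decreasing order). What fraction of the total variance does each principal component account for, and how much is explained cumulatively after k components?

Step 1 — total variance = trace(Sigma) = Σ λ_i = 20 + 10 + 3 = 33.

Step 2 — fraction explained by component i = λ_i / Σ λ:
  PC1: 20/33 = 0.6061
  PC2: 10/33 = 0.303
  PC3: 3/33 = 0.0909

Step 3 — cumulative fraction after k components = (λ_1 + ... + λ_k) / Σ λ:
  k = 1: 20/33 = 0.6061
  k = 2: (20 + 10)/33 = 30/33 = 0.9091
  k = 3: (20 + 10 + 3)/33 = 33/33 = 1

Summary (fraction, with percent):

explained: PC1 0.6061 (60.61%), PC2 0.303 (30.3%), PC3 0.0909 (9.09%);  cumulative: 0.6061, 0.9091, 1


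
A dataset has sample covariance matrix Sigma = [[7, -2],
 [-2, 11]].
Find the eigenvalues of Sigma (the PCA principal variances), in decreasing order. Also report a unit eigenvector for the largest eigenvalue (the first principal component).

Step 1 — characteristic polynomial of 2×2 Sigma:
  det(Sigma - λI) = λ² - trace · λ + det = 0.
  trace = 7 + 11 = 18, det = 7·11 - (-2)² = 73.
Step 2 — discriminant:
  Δ = trace² - 4·det = 324 - 292 = 32.
Step 3 — eigenvalues:
  λ = (trace ± √Δ)/2 = (18 ± 5.6569)/2,
  λ_1 = 11.8284,  λ_2 = 6.1716.

Step 4 — unit eigenvector for λ_1: solve (Sigma - λ_1 I)v = 0. First row:
  (7 - 11.8284)·v_x + (-2)·v_y = 0, i.e. (-4.8284)·v_x + (-2)·v_y = 0,
  so v ∝ (b, λ_1 - a) = (-2, 4.8284); multiply by -1 so the first entry is positive: u = (2, -4.8284).
  ||u|| = √((2)² + (-4.8284)²) = √(27.3137) ≈ 5.2263,
  v_1 = u/||u|| ≈ (0.3827, -0.9239) (||v_1|| = 1).

λ_1 = 11.8284,  λ_2 = 6.1716;  v_1 ≈ (0.3827, -0.9239)


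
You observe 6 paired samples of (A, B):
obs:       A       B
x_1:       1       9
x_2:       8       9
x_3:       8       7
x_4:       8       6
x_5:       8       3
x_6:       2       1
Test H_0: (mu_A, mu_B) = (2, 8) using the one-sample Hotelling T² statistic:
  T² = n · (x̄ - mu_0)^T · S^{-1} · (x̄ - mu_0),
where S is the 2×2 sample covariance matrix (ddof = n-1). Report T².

Step 1 — sample mean vector:
  mean(A) = (1 + 8 + 8 + 8 + 8 + 2) / 6 = 35/6 = 5.8333
  mean(B) = (9 + 9 + 7 + 6 + 3 + 1) / 6 = 35/6 = 5.8333
  x̄ = (5.8333, 5.8333),  deviation x̄ - mu_0 = (5.8333, 5.8333) - (2, 8) = (3.8333, -2.1667).

Step 2 — sample covariance matrix, S[i,j] = (1/(n-1)) · Σ_k (x_{k,i} - mean_i) · (x_{k,j} - mean_j), divisor n-1 = 5:
  S[A,A] = ((-4.8333)·(-4.8333) + (2.1667)·(2.1667) + (2.1667)·(2.1667) + (2.1667)·(2.1667) + (2.1667)·(2.1667) + (-3.8333)·(-3.8333)) / 5 = 56.8333/5 = 11.3667
  S[A,B] = ((-4.8333)·(3.1667) + (2.1667)·(3.1667) + (2.1667)·(1.1667) + (2.1667)·(0.1667) + (2.1667)·(-2.8333) + (-3.8333)·(-4.8333)) / 5 = 6.8333/5 = 1.3667
  S[B,B] = ((3.1667)·(3.1667) + (3.1667)·(3.1667) + (1.1667)·(1.1667) + (0.1667)·(0.1667) + (-2.8333)·(-2.8333) + (-4.8333)·(-4.8333)) / 5 = 52.8333/5 = 10.5667
  S = [[11.3667, 1.3667],
 [1.3667, 10.5667]].

Step 3 — invert S. det(S) = 11.3667·10.5667 - (1.3667)² = 118.24.
  S^{-1} = (1/det) · [[d, -b], [-b, a]] = [[0.0894, -0.0116],
 [-0.0116, 0.0961]].

Step 4 — quadratic form (x̄ - mu_0)^T · S^{-1} · (x̄ - mu_0):
  S^{-1} · (x̄ - mu_0) = (0.3676, -0.2526),
  (x̄ - mu_0)^T · [...] = (3.8333)·(0.3676) + (-2.1667)·(-0.2526) = 1.9565.

Step 5 — scale by n: T² = 6 · 1.9565 = 11.7388.

T² ≈ 11.7388


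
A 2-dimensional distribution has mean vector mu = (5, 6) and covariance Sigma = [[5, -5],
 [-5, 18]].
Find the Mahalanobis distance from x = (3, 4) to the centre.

Step 1 — centre the observation: (x - mu) = (-2, -2).

Step 2 — invert Sigma. det(Sigma) = 5·18 - (-5)² = 65.
  Sigma^{-1} = (1/det) · [[d, -b], [-b, a]] = [[0.2769, 0.0769],
 [0.0769, 0.0769]].

Step 3 — form the quadratic (x - mu)^T · Sigma^{-1} · (x - mu):
  Sigma^{-1} · (x - mu) = (-0.7077, -0.3077).
  (x - mu)^T · [Sigma^{-1} · (x - mu)] = (-2)·(-0.7077) + (-2)·(-0.3077) = 2.0308.

Step 4 — take square root: d = √(2.0308) ≈ 1.4251.

d(x, mu) = √(2.0308) ≈ 1.4251


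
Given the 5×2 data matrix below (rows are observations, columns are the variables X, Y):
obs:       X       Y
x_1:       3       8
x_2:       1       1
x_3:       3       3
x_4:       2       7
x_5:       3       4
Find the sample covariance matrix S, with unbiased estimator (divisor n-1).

Step 1 — column means:
  mean(X) = (3 + 1 + 3 + 2 + 3) / 5 = 12/5 = 2.4
  mean(Y) = (8 + 1 + 3 + 7 + 4) / 5 = 23/5 = 4.6

Step 2 — sample covariance S[i,j] = (1/(n-1)) · Σ_k (x_{k,i} - mean_i) · (x_{k,j} - mean_j), with n-1 = 4.
  S[X,X] = ((0.6)·(0.6) + (-1.4)·(-1.4) + (0.6)·(0.6) + (-0.4)·(-0.4) + (0.6)·(0.6)) / 4 = 3.2/4 = 0.8
  S[X,Y] = ((0.6)·(3.4) + (-1.4)·(-3.6) + (0.6)·(-1.6) + (-0.4)·(2.4) + (0.6)·(-0.6)) / 4 = 4.8/4 = 1.2
  S[Y,Y] = ((3.4)·(3.4) + (-3.6)·(-3.6) + (-1.6)·(-1.6) + (2.4)·(2.4) + (-0.6)·(-0.6)) / 4 = 33.2/4 = 8.3

S is symmetric (S[j,i] = S[i,j]). Assembling:

S = [[0.8, 1.2],
 [1.2, 8.3]]


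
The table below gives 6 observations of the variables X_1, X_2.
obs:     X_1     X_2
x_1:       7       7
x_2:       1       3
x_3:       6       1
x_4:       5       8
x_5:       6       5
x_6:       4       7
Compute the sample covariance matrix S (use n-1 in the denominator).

Step 1 — column means:
  mean(X_1) = (7 + 1 + 6 + 5 + 6 + 4) / 6 = 29/6 = 4.8333
  mean(X_2) = (7 + 3 + 1 + 8 + 5 + 7) / 6 = 31/6 = 5.1667

Step 2 — sample covariance S[i,j] = (1/(n-1)) · Σ_k (x_{k,i} - mean_i) · (x_{k,j} - mean_j), with n-1 = 5.
  S[X_1,X_1] = ((2.1667)·(2.1667) + (-3.8333)·(-3.8333) + (1.1667)·(1.1667) + (0.1667)·(0.1667) + (1.1667)·(1.1667) + (-0.8333)·(-0.8333)) / 5 = 22.8333/5 = 4.5667
  S[X_1,X_2] = ((2.1667)·(1.8333) + (-3.8333)·(-2.1667) + (1.1667)·(-4.1667) + (0.1667)·(2.8333) + (1.1667)·(-0.1667) + (-0.8333)·(1.8333)) / 5 = 6.1667/5 = 1.2333
  S[X_2,X_2] = ((1.8333)·(1.8333) + (-2.1667)·(-2.1667) + (-4.1667)·(-4.1667) + (2.8333)·(2.8333) + (-0.1667)·(-0.1667) + (1.8333)·(1.8333)) / 5 = 36.8333/5 = 7.3667

S is symmetric (S[j,i] = S[i,j]). Assembling:

S = [[4.5667, 1.2333],
 [1.2333, 7.3667]]


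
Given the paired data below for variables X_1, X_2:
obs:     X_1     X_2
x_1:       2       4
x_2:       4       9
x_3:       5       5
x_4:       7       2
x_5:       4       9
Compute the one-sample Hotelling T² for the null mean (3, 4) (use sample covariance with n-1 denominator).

Step 1 — sample mean vector:
  mean(X_1) = (2 + 4 + 5 + 7 + 4) / 5 = 22/5 = 4.4
  mean(X_2) = (4 + 9 + 5 + 2 + 9) / 5 = 29/5 = 5.8
  x̄ = (4.4, 5.8),  deviation x̄ - mu_0 = (4.4, 5.8) - (3, 4) = (1.4, 1.8).

Step 2 — sample covariance matrix, S[i,j] = (1/(n-1)) · Σ_k (x_{k,i} - mean_i) · (x_{k,j} - mean_j), divisor n-1 = 4:
  S[X_1,X_1] = ((-2.4)·(-2.4) + (-0.4)·(-0.4) + (0.6)·(0.6) + (2.6)·(2.6) + (-0.4)·(-0.4)) / 4 = 13.2/4 = 3.3
  S[X_1,X_2] = ((-2.4)·(-1.8) + (-0.4)·(3.2) + (0.6)·(-0.8) + (2.6)·(-3.8) + (-0.4)·(3.2)) / 4 = -8.6/4 = -2.15
  S[X_2,X_2] = ((-1.8)·(-1.8) + (3.2)·(3.2) + (-0.8)·(-0.8) + (-3.8)·(-3.8) + (3.2)·(3.2)) / 4 = 38.8/4 = 9.7
  S = [[3.3, -2.15],
 [-2.15, 9.7]].

Step 3 — invert S. det(S) = 3.3·9.7 - (-2.15)² = 27.3875.
  S^{-1} = (1/det) · [[d, -b], [-b, a]] = [[0.3542, 0.0785],
 [0.0785, 0.1205]].

Step 4 — quadratic form (x̄ - mu_0)^T · S^{-1} · (x̄ - mu_0):
  S^{-1} · (x̄ - mu_0) = (0.6372, 0.3268),
  (x̄ - mu_0)^T · [...] = (1.4)·(0.6372) + (1.8)·(0.3268) = 1.4802.

Step 5 — scale by n: T² = 5 · 1.4802 = 7.4012.

T² ≈ 7.4012


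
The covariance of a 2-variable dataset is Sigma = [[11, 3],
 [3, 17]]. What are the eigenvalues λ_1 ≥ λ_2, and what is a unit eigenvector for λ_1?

Step 1 — characteristic polynomial of 2×2 Sigma:
  det(Sigma - λI) = λ² - trace · λ + det = 0.
  trace = 11 + 17 = 28, det = 11·17 - (3)² = 178.
Step 2 — discriminant:
  Δ = trace² - 4·det = 784 - 712 = 72.
Step 3 — eigenvalues:
  λ = (trace ± √Δ)/2 = (28 ± 8.4853)/2,
  λ_1 = 18.2426,  λ_2 = 9.7574.

Step 4 — unit eigenvector for λ_1: solve (Sigma - λ_1 I)v = 0. First row:
  (11 - 18.2426)·v_x + (3)·v_y = 0, i.e. (-7.2426)·v_x + (3)·v_y = 0,
  so v ∝ (b, λ_1 - a) = (3, 7.2426) = u.
  ||u|| = √((3)² + (7.2426)²) = √(61.4558) ≈ 7.8394,
  v_1 = u/||u|| ≈ (0.3827, 0.9239) (||v_1|| = 1).

λ_1 = 18.2426,  λ_2 = 9.7574;  v_1 ≈ (0.3827, 0.9239)


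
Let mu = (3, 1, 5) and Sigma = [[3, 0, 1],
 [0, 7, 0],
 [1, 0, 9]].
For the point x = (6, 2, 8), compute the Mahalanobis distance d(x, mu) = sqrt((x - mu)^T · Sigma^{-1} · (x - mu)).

Step 1 — centre the observation: (x - mu) = (3, 1, 3).

Step 2 — invert Sigma (cofactor / det for 3×3, or solve directly):
  Sigma^{-1} = [[0.3462, 0, -0.0385],
 [0, 0.1429, 0],
 [-0.0385, 0, 0.1154]].

Step 3 — form the quadratic (x - mu)^T · Sigma^{-1} · (x - mu):
  Sigma^{-1} · (x - mu) = (0.9231, 0.1429, 0.2308).
  (x - mu)^T · [Sigma^{-1} · (x - mu)] = (3)·(0.9231) + (1)·(0.1429) + (3)·(0.2308) = 3.6044.

Step 4 — take square root: d = √(3.6044) ≈ 1.8985.

d(x, mu) = √(3.6044) ≈ 1.8985


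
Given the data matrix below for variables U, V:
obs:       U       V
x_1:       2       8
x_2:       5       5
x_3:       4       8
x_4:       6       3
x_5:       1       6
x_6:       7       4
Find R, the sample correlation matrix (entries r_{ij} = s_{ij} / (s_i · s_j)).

Step 1 — column means:
  mean(U) = (2 + 5 + 4 + 6 + 1 + 7) / 6 = 25/6 = 4.1667
  mean(V) = (8 + 5 + 8 + 3 + 6 + 4) / 6 = 34/6 = 5.6667

Step 2 — sample variances and covariances s[i,j] = (1/(n-1)) · Σ_k (x_{k,i} - mean_i) · (x_{k,j} - mean_j), with n-1 = 5:
  s[U,U] = ((-2.1667)·(-2.1667) + (0.8333)·(0.8333) + (-0.1667)·(-0.1667) + (1.8333)·(1.8333) + (-3.1667)·(-3.1667) + (2.8333)·(2.8333)) / 5 = 26.8333/5 = 5.3667
  s[U,V] = ((-2.1667)·(2.3333) + (0.8333)·(-0.6667) + (-0.1667)·(2.3333) + (1.8333)·(-2.6667) + (-3.1667)·(0.3333) + (2.8333)·(-1.6667)) / 5 = -16.6667/5 = -3.3333
  s[V,V] = ((2.3333)·(2.3333) + (-0.6667)·(-0.6667) + (2.3333)·(2.3333) + (-2.6667)·(-2.6667) + (0.3333)·(0.3333) + (-1.6667)·(-1.6667)) / 5 = 21.3333/5 = 4.2667
  Sample standard deviations s_i = √(s[i,i]):
  s(U) = √(5.3667) = 2.3166
  s(V) = √(4.2667) = 2.0656

Step 3 — r_{ij} = s_{ij} / (s_i · s_j):
  r[U,U] = 1 (diagonal).
  r[U,V] = -3.3333 / (2.3166 · 2.0656) = -3.3333 / 4.7852 = -0.6966
  r[V,V] = 1 (diagonal).

R is symmetric with unit diagonal. Assembling:

R = [[1, -0.6966],
 [-0.6966, 1]]


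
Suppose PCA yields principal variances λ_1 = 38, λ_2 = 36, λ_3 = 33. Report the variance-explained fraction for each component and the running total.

Step 1 — total variance = trace(Sigma) = Σ λ_i = 38 + 36 + 33 = 107.

Step 2 — fraction explained by component i = λ_i / Σ λ:
  PC1: 38/107 = 0.3551
  PC2: 36/107 = 0.3364
  PC3: 33/107 = 0.3084

Step 3 — cumulative fraction after k components = (λ_1 + ... + λ_k) / Σ λ:
  k = 1: 38/107 = 0.3551
  k = 2: (38 + 36)/107 = 74/107 = 0.6916
  k = 3: (38 + 36 + 33)/107 = 107/107 = 1

Summary (fraction, with percent):

explained: PC1 0.3551 (35.51%), PC2 0.3364 (33.64%), PC3 0.3084 (30.84%);  cumulative: 0.3551, 0.6916, 1


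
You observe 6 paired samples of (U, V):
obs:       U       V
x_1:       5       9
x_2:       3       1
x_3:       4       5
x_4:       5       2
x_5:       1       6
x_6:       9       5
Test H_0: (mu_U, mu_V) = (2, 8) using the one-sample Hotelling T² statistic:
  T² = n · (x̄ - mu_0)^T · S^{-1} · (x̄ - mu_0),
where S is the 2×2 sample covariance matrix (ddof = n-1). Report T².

Step 1 — sample mean vector:
  mean(U) = (5 + 3 + 4 + 5 + 1 + 9) / 6 = 27/6 = 4.5
  mean(V) = (9 + 1 + 5 + 2 + 6 + 5) / 6 = 28/6 = 4.6667
  x̄ = (4.5, 4.6667),  deviation x̄ - mu_0 = (4.5, 4.6667) - (2, 8) = (2.5, -3.3333).

Step 2 — sample covariance matrix, S[i,j] = (1/(n-1)) · Σ_k (x_{k,i} - mean_i) · (x_{k,j} - mean_j), divisor n-1 = 5:
  S[U,U] = ((0.5)·(0.5) + (-1.5)·(-1.5) + (-0.5)·(-0.5) + (0.5)·(0.5) + (-3.5)·(-3.5) + (4.5)·(4.5)) / 5 = 35.5/5 = 7.1
  S[U,V] = ((0.5)·(4.3333) + (-1.5)·(-3.6667) + (-0.5)·(0.3333) + (0.5)·(-2.6667) + (-3.5)·(1.3333) + (4.5)·(0.3333)) / 5 = 3/5 = 0.6
  S[V,V] = ((4.3333)·(4.3333) + (-3.6667)·(-3.6667) + (0.3333)·(0.3333) + (-2.6667)·(-2.6667) + (1.3333)·(1.3333) + (0.3333)·(0.3333)) / 5 = 41.3333/5 = 8.2667
  S = [[7.1, 0.6],
 [0.6, 8.2667]].

Step 3 — invert S. det(S) = 7.1·8.2667 - (0.6)² = 58.3333.
  S^{-1} = (1/det) · [[d, -b], [-b, a]] = [[0.1417, -0.0103],
 [-0.0103, 0.1217]].

Step 4 — quadratic form (x̄ - mu_0)^T · S^{-1} · (x̄ - mu_0):
  S^{-1} · (x̄ - mu_0) = (0.3886, -0.4314),
  (x̄ - mu_0)^T · [...] = (2.5)·(0.3886) + (-3.3333)·(-0.4314) = 2.4095.

Step 5 — scale by n: T² = 6 · 2.4095 = 14.4571.

T² ≈ 14.4571


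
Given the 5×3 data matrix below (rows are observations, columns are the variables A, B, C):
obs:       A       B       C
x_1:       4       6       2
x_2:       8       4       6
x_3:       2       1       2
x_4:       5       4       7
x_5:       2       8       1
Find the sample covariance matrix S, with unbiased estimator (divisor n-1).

Step 1 — column means:
  mean(A) = (4 + 8 + 2 + 5 + 2) / 5 = 21/5 = 4.2
  mean(B) = (6 + 4 + 1 + 4 + 8) / 5 = 23/5 = 4.6
  mean(C) = (2 + 6 + 2 + 7 + 1) / 5 = 18/5 = 3.6

Step 2 — sample covariance S[i,j] = (1/(n-1)) · Σ_k (x_{k,i} - mean_i) · (x_{k,j} - mean_j), with n-1 = 4.
  S[A,A] = ((-0.2)·(-0.2) + (3.8)·(3.8) + (-2.2)·(-2.2) + (0.8)·(0.8) + (-2.2)·(-2.2)) / 4 = 24.8/4 = 6.2
  S[A,B] = ((-0.2)·(1.4) + (3.8)·(-0.6) + (-2.2)·(-3.6) + (0.8)·(-0.6) + (-2.2)·(3.4)) / 4 = -2.6/4 = -0.65
  S[A,C] = ((-0.2)·(-1.6) + (3.8)·(2.4) + (-2.2)·(-1.6) + (0.8)·(3.4) + (-2.2)·(-2.6)) / 4 = 21.4/4 = 5.35
  S[B,B] = ((1.4)·(1.4) + (-0.6)·(-0.6) + (-3.6)·(-3.6) + (-0.6)·(-0.6) + (3.4)·(3.4)) / 4 = 27.2/4 = 6.8
  S[B,C] = ((1.4)·(-1.6) + (-0.6)·(2.4) + (-3.6)·(-1.6) + (-0.6)·(3.4) + (3.4)·(-2.6)) / 4 = -8.8/4 = -2.2
  S[C,C] = ((-1.6)·(-1.6) + (2.4)·(2.4) + (-1.6)·(-1.6) + (3.4)·(3.4) + (-2.6)·(-2.6)) / 4 = 29.2/4 = 7.3

S is symmetric (S[j,i] = S[i,j]). Assembling:

S = [[6.2, -0.65, 5.35],
 [-0.65, 6.8, -2.2],
 [5.35, -2.2, 7.3]]


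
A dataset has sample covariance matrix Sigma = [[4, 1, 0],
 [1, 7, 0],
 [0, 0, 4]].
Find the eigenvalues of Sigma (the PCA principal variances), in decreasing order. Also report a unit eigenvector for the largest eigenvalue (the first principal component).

Step 1 — characteristic polynomial p(λ) = det(λI - Sigma) = λ³ - tr·λ² + c_1·λ - det, where tr = trace, c_1 = sum of the principal 2×2 minors, det = det(Sigma):
  tr = 4 + 7 + 4 = 15,
  c_1 = (4·7 - (1)²) + (4·4 - (0)²) + (7·4 - (0)²) = 27 + 16 + 28 = 71,
  det = 4·(7·4 - (0)²) - (1)·((1)·4 - (0)·(0)) + (0)·((1)·(0) - 7·(0)) = 4·(28) - (1)·(4) + (0)·(0) = 108.
  So p(λ) = λ³ - 15λ² + 71λ - 108.
Step 2 — look for an integer root (rational root theorem: any rational root is an integer divisor of 108). Testing λ = 4:
  p(4) = 64 - 240 + 284 - 108 = 0  ✓
  Dividing out (λ - 4): p(λ) = (λ - 4)(λ² - 11λ + 27).
Step 3 — remaining eigenvalues from the quadratic λ² - 11λ + 27 = 0:
  Δ = 11² - 4·27 = 121 - 108 = 13,  λ = (11 ± √13)/2 = (11 ± 3.6056)/2 ≈ 7.3028 or 3.6972.
  Sorted: λ_1 = 7.3028,  λ_2 = 4,  λ_3 = 3.6972  (check: sum = 15 = tr ✓).

Step 4 — unit eigenvector for λ_1 ≈ 7.3028: v spans the null space of (Sigma - λ_1 I), whose rows are
  r_1 = (-3.3028, 1, 0),  r_2 = (1, -0.3028, 0),  r_3 = (0, 0, -3.3028).
  v is orthogonal to every row, so take v ∝ r_1 × r_3 = ((1)·(-3.3028) - (0)·(0), (0)·(0) - (-3.3028)·(-3.3028), (-3.3028)·(0) - (1)·(0)) ≈ (-3.3028, -10.9083, 0).
  Rescale (multiply by -1 so the first nonzero entry is positive): u = (3.3028, 10.9083, 0).
  ||u|| = √((3.3028)² + (10.9083)² + (0)²) = √(129.8999) ≈ 11.3974,  v_1 = u/||u|| ≈ (0.2898, 0.9571, 0) (||v_1|| = 1).

λ_1 = 7.3028,  λ_2 = 4,  λ_3 = 3.6972;  v_1 ≈ (0.2898, 0.9571, 0)


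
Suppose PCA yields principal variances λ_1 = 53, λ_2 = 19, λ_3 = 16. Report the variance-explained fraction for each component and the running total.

Step 1 — total variance = trace(Sigma) = Σ λ_i = 53 + 19 + 16 = 88.

Step 2 — fraction explained by component i = λ_i / Σ λ:
  PC1: 53/88 = 0.6023
  PC2: 19/88 = 0.2159
  PC3: 16/88 = 0.1818

Step 3 — cumulative fraction after k components = (λ_1 + ... + λ_k) / Σ λ:
  k = 1: 53/88 = 0.6023
  k = 2: (53 + 19)/88 = 72/88 = 0.8182
  k = 3: (53 + 19 + 16)/88 = 88/88 = 1

Summary (fraction, with percent):

explained: PC1 0.6023 (60.23%), PC2 0.2159 (21.59%), PC3 0.1818 (18.18%);  cumulative: 0.6023, 0.8182, 1


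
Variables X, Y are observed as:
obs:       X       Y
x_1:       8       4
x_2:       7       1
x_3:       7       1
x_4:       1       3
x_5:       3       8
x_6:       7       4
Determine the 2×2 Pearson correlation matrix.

Step 1 — column means:
  mean(X) = (8 + 7 + 7 + 1 + 3 + 7) / 6 = 33/6 = 5.5
  mean(Y) = (4 + 1 + 1 + 3 + 8 + 4) / 6 = 21/6 = 3.5

Step 2 — sample variances and covariances s[i,j] = (1/(n-1)) · Σ_k (x_{k,i} - mean_i) · (x_{k,j} - mean_j), with n-1 = 5:
  s[X,X] = ((2.5)·(2.5) + (1.5)·(1.5) + (1.5)·(1.5) + (-4.5)·(-4.5) + (-2.5)·(-2.5) + (1.5)·(1.5)) / 5 = 39.5/5 = 7.9
  s[X,Y] = ((2.5)·(0.5) + (1.5)·(-2.5) + (1.5)·(-2.5) + (-4.5)·(-0.5) + (-2.5)·(4.5) + (1.5)·(0.5)) / 5 = -14.5/5 = -2.9
  s[Y,Y] = ((0.5)·(0.5) + (-2.5)·(-2.5) + (-2.5)·(-2.5) + (-0.5)·(-0.5) + (4.5)·(4.5) + (0.5)·(0.5)) / 5 = 33.5/5 = 6.7
  Sample standard deviations s_i = √(s[i,i]):
  s(X) = √(7.9) = 2.8107
  s(Y) = √(6.7) = 2.5884

Step 3 — r_{ij} = s_{ij} / (s_i · s_j):
  r[X,X] = 1 (diagonal).
  r[X,Y] = -2.9 / (2.8107 · 2.5884) = -2.9 / 7.2753 = -0.3986
  r[Y,Y] = 1 (diagonal).

R is symmetric with unit diagonal. Assembling:

R = [[1, -0.3986],
 [-0.3986, 1]]


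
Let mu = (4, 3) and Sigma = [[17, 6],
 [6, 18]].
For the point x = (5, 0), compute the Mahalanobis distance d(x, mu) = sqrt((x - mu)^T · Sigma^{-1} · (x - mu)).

Step 1 — centre the observation: (x - mu) = (1, -3).

Step 2 — invert Sigma. det(Sigma) = 17·18 - (6)² = 270.
  Sigma^{-1} = (1/det) · [[d, -b], [-b, a]] = [[0.0667, -0.0222],
 [-0.0222, 0.063]].

Step 3 — form the quadratic (x - mu)^T · Sigma^{-1} · (x - mu):
  Sigma^{-1} · (x - mu) = (0.1333, -0.2111).
  (x - mu)^T · [Sigma^{-1} · (x - mu)] = (1)·(0.1333) + (-3)·(-0.2111) = 0.7667.

Step 4 — take square root: d = √(0.7667) ≈ 0.8756.

d(x, mu) = √(0.7667) ≈ 0.8756


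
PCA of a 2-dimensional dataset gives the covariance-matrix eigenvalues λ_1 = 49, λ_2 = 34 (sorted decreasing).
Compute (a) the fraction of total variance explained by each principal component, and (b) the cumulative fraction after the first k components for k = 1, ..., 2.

Step 1 — total variance = trace(Sigma) = Σ λ_i = 49 + 34 = 83.

Step 2 — fraction explained by component i = λ_i / Σ λ:
  PC1: 49/83 = 0.5904
  PC2: 34/83 = 0.4096

Step 3 — cumulative fraction after k components = (λ_1 + ... + λ_k) / Σ λ:
  k = 1: 49/83 = 0.5904
  k = 2: (49 + 34)/83 = 83/83 = 1

Summary (fraction, with percent):

explained: PC1 0.5904 (59.04%), PC2 0.4096 (40.96%);  cumulative: 0.5904, 1


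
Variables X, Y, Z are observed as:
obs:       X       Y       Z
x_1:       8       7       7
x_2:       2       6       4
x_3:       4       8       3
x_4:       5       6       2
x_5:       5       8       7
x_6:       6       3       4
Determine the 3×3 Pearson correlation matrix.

Step 1 — column means:
  mean(X) = (8 + 2 + 4 + 5 + 5 + 6) / 6 = 30/6 = 5
  mean(Y) = (7 + 6 + 8 + 6 + 8 + 3) / 6 = 38/6 = 6.3333
  mean(Z) = (7 + 4 + 3 + 2 + 7 + 4) / 6 = 27/6 = 4.5

Step 2 — sample variances and covariances s[i,j] = (1/(n-1)) · Σ_k (x_{k,i} - mean_i) · (x_{k,j} - mean_j), with n-1 = 5:
  s[X,X] = ((3)·(3) + (-3)·(-3) + (-1)·(-1) + (0)·(0) + (0)·(0) + (1)·(1)) / 5 = 20/5 = 4
  s[X,Y] = ((3)·(0.6667) + (-3)·(-0.3333) + (-1)·(1.6667) + (0)·(-0.3333) + (0)·(1.6667) + (1)·(-3.3333)) / 5 = -2/5 = -0.4
  s[X,Z] = ((3)·(2.5) + (-3)·(-0.5) + (-1)·(-1.5) + (0)·(-2.5) + (0)·(2.5) + (1)·(-0.5)) / 5 = 10/5 = 2
  s[Y,Y] = ((0.6667)·(0.6667) + (-0.3333)·(-0.3333) + (1.6667)·(1.6667) + (-0.3333)·(-0.3333) + (1.6667)·(1.6667) + (-3.3333)·(-3.3333)) / 5 = 17.3333/5 = 3.4667
  s[Y,Z] = ((0.6667)·(2.5) + (-0.3333)·(-0.5) + (1.6667)·(-1.5) + (-0.3333)·(-2.5) + (1.6667)·(2.5) + (-3.3333)·(-0.5)) / 5 = 6/5 = 1.2
  s[Z,Z] = ((2.5)·(2.5) + (-0.5)·(-0.5) + (-1.5)·(-1.5) + (-2.5)·(-2.5) + (2.5)·(2.5) + (-0.5)·(-0.5)) / 5 = 21.5/5 = 4.3
  Sample standard deviations s_i = √(s[i,i]):
  s(X) = √(4) = 2
  s(Y) = √(3.4667) = 1.8619
  s(Z) = √(4.3) = 2.0736

Step 3 — r_{ij} = s_{ij} / (s_i · s_j):
  r[X,X] = 1 (diagonal).
  r[X,Y] = -0.4 / (2 · 1.8619) = -0.4 / 3.7238 = -0.1074
  r[X,Z] = 2 / (2 · 2.0736) = 2 / 4.1473 = 0.4822
  r[Y,Y] = 1 (diagonal).
  r[Y,Z] = 1.2 / (1.8619 · 2.0736) = 1.2 / 3.8609 = 0.3108
  r[Z,Z] = 1 (diagonal).

R is symmetric with unit diagonal. Assembling:

R = [[1, -0.1074, 0.4822],
 [-0.1074, 1, 0.3108],
 [0.4822, 0.3108, 1]]
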